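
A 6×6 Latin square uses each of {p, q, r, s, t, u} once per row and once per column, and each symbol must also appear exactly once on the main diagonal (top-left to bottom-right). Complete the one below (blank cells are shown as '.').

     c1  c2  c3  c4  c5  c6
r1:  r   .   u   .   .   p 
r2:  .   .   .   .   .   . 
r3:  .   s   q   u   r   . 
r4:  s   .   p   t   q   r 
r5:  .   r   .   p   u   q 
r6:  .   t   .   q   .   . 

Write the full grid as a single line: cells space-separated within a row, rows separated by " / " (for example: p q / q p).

(r1,c2) = q
(r1,c4) = s
(r1,c5) = t
(r2,c2) = p
(r2,c4) = r
(r2,c5) = s
(r3,c6) = t
(r4,c2) = u
(r5,c1) = t
(r5,c3) = s
(r6,c3) = r
(r6,c5) = p
(r6,c6) = s
(r2,c3) = t
(r2,c6) = u
(r3,c1) = p
(r6,c1) = u
(r2,c1) = q

r q u s t p / q p t r s u / p s q u r t / s u p t q r / t r s p u q / u t r q p s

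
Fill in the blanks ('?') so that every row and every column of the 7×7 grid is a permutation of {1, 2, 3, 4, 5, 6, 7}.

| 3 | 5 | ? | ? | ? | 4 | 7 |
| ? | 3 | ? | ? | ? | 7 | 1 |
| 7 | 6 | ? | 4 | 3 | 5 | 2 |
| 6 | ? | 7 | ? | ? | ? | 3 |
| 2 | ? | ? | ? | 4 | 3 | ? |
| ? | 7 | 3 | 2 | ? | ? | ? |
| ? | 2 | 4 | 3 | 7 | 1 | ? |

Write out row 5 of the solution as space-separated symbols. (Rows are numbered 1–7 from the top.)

(r3,c3): row 3 has {2,3,4,5,6,7}; column 3 has {3,4,7}, so it must be 1.
(r4,c6): row 4 has {3,6,7}; column 6 has {1,3,4,5,7}, so it must be 2.
(r5,c2): row 5 has {2,3,4}; column 2 has {2,3,5,6,7}, so it must be 1.
(r6,c6): row 6 has {2,3,7}; column 6 has {1,2,3,4,5,7}, so it must be 6.
(r7,c1): row 7 has {1,2,3,4,7}; column 1 has {2,3,6,7}, so it must be 5.
(r7,c7): row 7 has {1,2,3,4,5,7}; column 7 has {1,2,3,7}, so it must be 6.
(r2,c1): row 2 has {1,3,7}; column 1 has {2,3,5,6,7}, so it must be 4.
(r4,c2): row 4 has {2,3,6,7}; column 2 has {1,2,3,5,6,7}, so it must be 4.
(r5,c7): row 5 has {1,2,3,4}; column 7 has {1,2,3,6,7}, so it must be 5.
(r6,c1): row 6 has {2,3,6,7}; column 1 has {2,3,4,5,6,7}, so it must be 1.
(r6,c5): row 6 has {1,2,3,6,7}; column 5 has {3,4,7}, so it must be 5.
(r6,c7): row 6 has {1,2,3,5,6,7}; column 7 has {1,2,3,5,6,7}, so it must be 4.
(r4,c5): row 4 has {2,3,4,6,7}; column 5 has {3,4,5,7}, so it must be 1.
(r5,c3): row 5 has {1,2,3,4,5}; column 3 has {1,3,4,7}, so it must be 6.
(r5,c4): row 5 has {1,2,3,4,5,6}; column 4 has {2,3,4}, so it must be 7.

2 1 6 7 4 3 5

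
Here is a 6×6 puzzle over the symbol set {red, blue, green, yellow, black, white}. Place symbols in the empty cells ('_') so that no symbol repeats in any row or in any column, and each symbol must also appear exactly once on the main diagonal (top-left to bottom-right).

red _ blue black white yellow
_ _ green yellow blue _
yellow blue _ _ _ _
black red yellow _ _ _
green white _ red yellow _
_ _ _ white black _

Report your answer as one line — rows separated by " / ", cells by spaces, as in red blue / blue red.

red green blue black white yellow / white black green yellow blue red / yellow blue white green red black / black red yellow blue green white / green white black red yellow blue / blue yellow red white black green

(r1,c2): row 1 has {red,blue,yellow,black,white}; column 2 has {red,blue,white}, so it must be green.
(r2,c1): row 2 has {blue,green,yellow}; column 1 has {red,green,yellow,black}, so it must be white.
(r2,c2): row 2 has {blue,green,yellow,white}; column 2 has {red,blue,green,white}; the diagonal has {red,yellow}, so it must be black.
(r2,c6): row 2 has {blue,green,yellow,black,white}; column 6 has {yellow}, so it must be red.
(r3,c3): row 3 has {blue,yellow}; column 3 has {blue,green,yellow}; the diagonal has {red,yellow,black}, so it must be white.
(r3,c4): row 3 has {blue,yellow,white}; column 4 has {red,yellow,black,white}, so it must be green.
(r3,c5): row 3 has {blue,green,yellow,white}; column 5 has {blue,yellow,black,white}, so it must be red.
(r3,c6): row 3 has {red,blue,green,yellow,white}; column 6 has {red,yellow}, so it must be black.
(r4,c4): row 4 has {red,yellow,black}; column 4 has {red,green,yellow,black,white}; the diagonal has {red,yellow,black,white}, so it must be blue.
(r4,c5): row 4 has {red,blue,yellow,black}; column 5 has {red,blue,yellow,black,white}, so it must be green.
(r4,c6): row 4 has {red,blue,green,yellow,black}; column 6 has {red,yellow,black}, so it must be white.
(r5,c3): row 5 has {red,green,yellow,white}; column 3 has {blue,green,yellow,white}, so it must be black.
(r5,c6): row 5 has {red,green,yellow,black,white}; column 6 has {red,yellow,black,white}, so it must be blue.
(r6,c1): row 6 has {black,white}; column 1 has {red,green,yellow,black,white}, so it must be blue.
(r6,c2): row 6 has {blue,black,white}; column 2 has {red,blue,green,black,white}, so it must be yellow.
(r6,c3): row 6 has {blue,yellow,black,white}; column 3 has {blue,green,yellow,black,white}, so it must be red.
(r6,c6): row 6 has {red,blue,yellow,black,white}; column 6 has {red,blue,yellow,black,white}; the diagonal has {red,blue,yellow,black,white}, so it must be green.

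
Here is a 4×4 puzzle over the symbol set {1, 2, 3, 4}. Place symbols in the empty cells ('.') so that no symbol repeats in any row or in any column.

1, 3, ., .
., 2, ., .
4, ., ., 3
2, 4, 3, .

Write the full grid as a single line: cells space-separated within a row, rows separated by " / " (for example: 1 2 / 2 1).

Cell (r2,c1): row 2 has {2}; column 1 has {1,2,4} → 3.
Cell (r3,c2): row 3 has {3,4}; column 2 has {2,3,4} → 1.
Cell (r3,c3): row 3 has {1,3,4}; column 3 has {3} → 2.
Cell (r4,c4): row 4 has {2,3,4}; column 4 has {3} → 1.
Cell (r1,c3): row 1 has {1,3}; column 3 has {2,3} → 4.
Cell (r1,c4): row 1 has {1,3,4}; column 4 has {1,3} → 2.
Cell (r2,c3): row 2 has {2,3}; column 3 has {2,3,4} → 1.
Cell (r2,c4): row 2 has {1,2,3}; column 4 has {1,2,3} → 4.

1 3 4 2 / 3 2 1 4 / 4 1 2 3 / 2 4 3 1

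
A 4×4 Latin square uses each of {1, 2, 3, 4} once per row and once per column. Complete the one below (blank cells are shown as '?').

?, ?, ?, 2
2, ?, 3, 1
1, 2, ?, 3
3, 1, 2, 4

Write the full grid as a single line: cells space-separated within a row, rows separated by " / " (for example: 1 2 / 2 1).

4 3 1 2 / 2 4 3 1 / 1 2 4 3 / 3 1 2 4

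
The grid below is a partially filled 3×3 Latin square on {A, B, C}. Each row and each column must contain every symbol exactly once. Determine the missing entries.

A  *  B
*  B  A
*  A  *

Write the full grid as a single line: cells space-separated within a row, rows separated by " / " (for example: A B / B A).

A C B / C B A / B A C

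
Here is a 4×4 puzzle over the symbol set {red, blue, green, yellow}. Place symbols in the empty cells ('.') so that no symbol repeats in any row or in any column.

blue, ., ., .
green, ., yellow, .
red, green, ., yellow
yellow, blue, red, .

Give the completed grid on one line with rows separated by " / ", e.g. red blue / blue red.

(r1,c3) = green
(r1,c4) = red
(r2,c2) = red
(r2,c4) = blue
(r3,c3) = blue
(r4,c4) = green
(r1,c2) = yellow

blue yellow green red / green red yellow blue / red green blue yellow / yellow blue red green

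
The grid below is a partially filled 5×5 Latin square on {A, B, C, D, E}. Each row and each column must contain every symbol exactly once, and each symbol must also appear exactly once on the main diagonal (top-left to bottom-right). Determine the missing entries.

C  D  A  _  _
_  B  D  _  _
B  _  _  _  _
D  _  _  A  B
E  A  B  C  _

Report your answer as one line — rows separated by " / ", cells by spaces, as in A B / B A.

row 1 has {A,C,D}; column 5 has {B} — only E is left for (r1,c5).
row 2 has {B,D}; column 1 has {B,C,D,E} — only A is left for (r2,c1).
row 2 has {A,B,D}; column 4 has {A,C} — only E is left for (r2,c4).
row 2 has {A,B,D,E}; column 5 has {B,E} — only C is left for (r2,c5).
row 3 has {B}; column 3 has {A,B,D}; the diagonal has {A,B,C} — only E is left for (r3,c3).
row 3 has {B,E}; column 4 has {A,C,E} — only D is left for (r3,c4).
row 3 has {B,D,E}; column 5 has {B,C,E} — only A is left for (r3,c5).
row 4 has {A,B,D}; column 3 has {A,B,D,E} — only C is left for (r4,c3).
row 5 has {A,B,C,E}; column 5 has {A,B,C,E}; the diagonal has {A,B,C,E} — only D is left for (r5,c5).
row 1 has {A,C,D,E}; column 4 has {A,C,D,E} — only B is left for (r1,c4).
row 3 has {A,B,D,E}; column 2 has {A,B,D} — only C is left for (r3,c2).
row 4 has {A,B,C,D}; column 2 has {A,B,C,D} — only E is left for (r4,c2).

C D A B E / A B D E C / B C E D A / D E C A B / E A B C D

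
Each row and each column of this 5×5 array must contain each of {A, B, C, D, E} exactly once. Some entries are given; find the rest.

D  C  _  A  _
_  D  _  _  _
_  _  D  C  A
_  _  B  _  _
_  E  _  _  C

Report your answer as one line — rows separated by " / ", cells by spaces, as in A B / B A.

D C E A B / A D C B E / E B D C A / C A B E D / B E A D C

Cell (r1,c3): row 1 has {A,C,D}; column 3 has {B,D} → E.
Cell (r1,c5): row 1 has {A,C,D,E}; column 5 has {A,C} → B.
Cell (r2,c5): row 2 has {D}; column 5 has {A,B,C} → E.
Cell (r3,c2): row 3 has {A,C,D}; column 2 has {C,D,E} → B.
Cell (r4,c2): row 4 has {B}; column 2 has {B,C,D,E} → A.
Cell (r4,c5): row 4 has {A,B}; column 5 has {A,B,C,E} → D.
Cell (r5,c3): row 5 has {C,E}; column 3 has {B,D,E} → A.
Cell (r2,c3): row 2 has {D,E}; column 3 has {A,B,D,E} → C.
Cell (r2,c4): row 2 has {C,D,E}; column 4 has {A,C} → B.
Cell (r3,c1): row 3 has {A,B,C,D}; column 1 has {D} → E.
Cell (r4,c1): row 4 has {A,B,D}; column 1 has {D,E} → C.
Cell (r4,c4): row 4 has {A,B,C,D}; column 4 has {A,B,C} → E.
Cell (r5,c1): row 5 has {A,C,E}; column 1 has {C,D,E} → B.
Cell (r5,c4): row 5 has {A,B,C,E}; column 4 has {A,B,C,E} → D.
Cell (r2,c1): row 2 has {B,C,D,E}; column 1 has {B,C,D,E} → A.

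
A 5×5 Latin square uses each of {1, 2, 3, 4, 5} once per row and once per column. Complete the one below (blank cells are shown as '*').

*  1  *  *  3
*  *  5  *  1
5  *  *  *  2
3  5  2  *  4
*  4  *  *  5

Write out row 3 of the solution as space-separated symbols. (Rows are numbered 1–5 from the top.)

5 3 1 4 2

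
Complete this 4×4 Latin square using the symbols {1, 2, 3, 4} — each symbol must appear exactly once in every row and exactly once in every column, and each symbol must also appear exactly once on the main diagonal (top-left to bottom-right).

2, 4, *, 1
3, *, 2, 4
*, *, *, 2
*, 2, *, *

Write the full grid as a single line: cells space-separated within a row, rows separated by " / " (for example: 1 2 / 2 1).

2 4 3 1 / 3 1 2 4 / 1 3 4 2 / 4 2 1 3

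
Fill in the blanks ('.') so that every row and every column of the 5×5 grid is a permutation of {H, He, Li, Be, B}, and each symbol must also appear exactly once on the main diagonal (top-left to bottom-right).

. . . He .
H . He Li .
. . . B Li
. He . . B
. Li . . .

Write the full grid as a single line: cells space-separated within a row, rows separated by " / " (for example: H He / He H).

Li Be B He H / H B He Li Be / He H Be B Li / Be He Li H B / B Li H Be He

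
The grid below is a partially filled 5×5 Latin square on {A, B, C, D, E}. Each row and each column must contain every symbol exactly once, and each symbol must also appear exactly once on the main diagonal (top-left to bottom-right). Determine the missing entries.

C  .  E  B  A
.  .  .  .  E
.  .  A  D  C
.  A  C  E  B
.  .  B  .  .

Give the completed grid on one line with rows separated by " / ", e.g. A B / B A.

C D E B A / A B D C E / B E A D C / D A C E B / E C B A D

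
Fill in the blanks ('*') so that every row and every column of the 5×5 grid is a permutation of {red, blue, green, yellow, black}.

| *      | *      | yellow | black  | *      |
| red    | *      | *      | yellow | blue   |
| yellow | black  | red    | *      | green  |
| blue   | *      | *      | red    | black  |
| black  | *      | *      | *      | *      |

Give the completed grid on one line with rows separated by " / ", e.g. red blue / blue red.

green blue yellow black red / red green black yellow blue / yellow black red blue green / blue yellow green red black / black red blue green yellow

(r1,c1) = green
(r1,c5) = red
(r2,c2) = green
(r2,c3) = black
(r3,c4) = blue
(r4,c2) = yellow
(r4,c3) = green
(r5,c3) = blue
(r5,c4) = green
(r5,c5) = yellow
(r1,c2) = blue
(r5,c2) = red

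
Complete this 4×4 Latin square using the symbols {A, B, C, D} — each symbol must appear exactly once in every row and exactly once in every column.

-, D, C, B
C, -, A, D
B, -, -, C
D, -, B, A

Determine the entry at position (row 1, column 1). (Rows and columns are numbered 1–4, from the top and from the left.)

A

(r1,c1) = A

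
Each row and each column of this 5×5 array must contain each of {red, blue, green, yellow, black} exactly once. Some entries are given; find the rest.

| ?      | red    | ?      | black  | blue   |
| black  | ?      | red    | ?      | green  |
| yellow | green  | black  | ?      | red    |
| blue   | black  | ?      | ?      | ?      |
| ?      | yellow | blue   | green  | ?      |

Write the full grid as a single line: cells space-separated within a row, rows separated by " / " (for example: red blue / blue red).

green red yellow black blue / black blue red yellow green / yellow green black blue red / blue black green red yellow / red yellow blue green black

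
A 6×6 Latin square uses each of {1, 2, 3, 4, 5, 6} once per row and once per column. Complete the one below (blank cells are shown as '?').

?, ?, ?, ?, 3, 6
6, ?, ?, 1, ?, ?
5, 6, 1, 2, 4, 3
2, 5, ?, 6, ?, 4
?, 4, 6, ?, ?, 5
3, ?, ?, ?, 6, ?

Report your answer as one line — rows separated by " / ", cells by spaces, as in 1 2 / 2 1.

(r2,c6): row 2 has {1,6}; column 6 has {3,4,5,6}, so it must be 2.
(r4,c3): row 4 has {2,4,5,6}; column 3 has {1,6}, so it must be 3.
(r4,c5): row 4 has {2,3,4,5,6}; column 5 has {3,4,6}, so it must be 1.
(r5,c1): row 5 has {4,5,6}; column 1 has {2,3,5,6}, so it must be 1.
(r5,c4): row 5 has {1,4,5,6}; column 4 has {1,2,6}, so it must be 3.
(r5,c5): row 5 has {1,3,4,5,6}; column 5 has {1,3,4,6}, so it must be 2.
(r6,c6): row 6 has {3,6}; column 6 has {2,3,4,5,6}, so it must be 1.
(r1,c1): row 1 has {3,6}; column 1 has {1,2,3,5,6}, so it must be 4.
(r1,c4): row 1 has {3,4,6}; column 4 has {1,2,3,6}, so it must be 5.
(r2,c2): row 2 has {1,2,6}; column 2 has {4,5,6}, so it must be 3.
(r2,c5): row 2 has {1,2,3,6}; column 5 has {1,2,3,4,6}, so it must be 5.
(r6,c2): row 6 has {1,3,6}; column 2 has {3,4,5,6}, so it must be 2.
(r6,c4): row 6 has {1,2,3,6}; column 4 has {1,2,3,5,6}, so it must be 4.
(r1,c2): row 1 has {3,4,5,6}; column 2 has {2,3,4,5,6}, so it must be 1.
(r1,c3): row 1 has {1,3,4,5,6}; column 3 has {1,3,6}, so it must be 2.
(r2,c3): row 2 has {1,2,3,5,6}; column 3 has {1,2,3,6}, so it must be 4.
(r6,c3): row 6 has {1,2,3,4,6}; column 3 has {1,2,3,4,6}, so it must be 5.

4 1 2 5 3 6 / 6 3 4 1 5 2 / 5 6 1 2 4 3 / 2 5 3 6 1 4 / 1 4 6 3 2 5 / 3 2 5 4 6 1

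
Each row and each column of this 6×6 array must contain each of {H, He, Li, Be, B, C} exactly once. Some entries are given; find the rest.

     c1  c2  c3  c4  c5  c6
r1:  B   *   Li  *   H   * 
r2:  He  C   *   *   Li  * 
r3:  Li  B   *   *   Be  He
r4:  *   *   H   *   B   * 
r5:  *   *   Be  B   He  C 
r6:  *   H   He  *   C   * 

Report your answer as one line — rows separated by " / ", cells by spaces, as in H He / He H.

B He Li C H Be / He C B Be Li H / Li B C H Be He / C Be H He B Li / H Li Be B He C / Be H He Li C B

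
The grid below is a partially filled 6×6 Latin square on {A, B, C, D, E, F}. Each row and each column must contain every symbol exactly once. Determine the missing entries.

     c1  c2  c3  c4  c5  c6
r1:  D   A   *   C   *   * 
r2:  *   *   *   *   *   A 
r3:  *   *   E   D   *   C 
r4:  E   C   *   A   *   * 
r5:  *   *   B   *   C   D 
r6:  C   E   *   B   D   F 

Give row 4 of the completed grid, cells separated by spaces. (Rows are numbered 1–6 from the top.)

E C D A F B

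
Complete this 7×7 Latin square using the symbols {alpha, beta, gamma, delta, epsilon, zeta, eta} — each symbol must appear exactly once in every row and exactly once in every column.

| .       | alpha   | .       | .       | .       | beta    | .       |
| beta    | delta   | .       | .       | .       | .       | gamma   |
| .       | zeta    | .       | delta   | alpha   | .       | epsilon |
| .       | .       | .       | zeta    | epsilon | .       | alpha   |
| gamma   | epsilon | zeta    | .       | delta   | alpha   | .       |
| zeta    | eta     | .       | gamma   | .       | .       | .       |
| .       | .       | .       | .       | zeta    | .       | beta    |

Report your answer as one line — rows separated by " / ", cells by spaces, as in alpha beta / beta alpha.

At row 2, column 5: row 2 has {beta,gamma,delta}; column 5 has {alpha,delta,epsilon,zeta}; that leaves eta.
At row 3, column 1: row 3 has {alpha,delta,epsilon,zeta}; column 1 has {beta,gamma,zeta}; that leaves eta.
At row 3, column 6: row 3 has {alpha,delta,epsilon,zeta,eta}; column 6 has {alpha,beta}; that leaves gamma.
At row 4, column 1: row 4 has {alpha,epsilon,zeta}; column 1 has {beta,gamma,zeta,eta}; that leaves delta.
At row 4, column 6: row 4 has {alpha,delta,epsilon,zeta}; column 6 has {alpha,beta,gamma}; that leaves eta.
At row 5, column 7: row 5 has {alpha,gamma,delta,epsilon,zeta}; column 7 has {alpha,beta,gamma,epsilon}; that leaves eta.
At row 6, column 5: row 6 has {gamma,zeta,eta}; column 5 has {alpha,delta,epsilon,zeta,eta}; that leaves beta.
At row 6, column 7: row 6 has {beta,gamma,zeta,eta}; column 7 has {alpha,beta,gamma,epsilon,eta}; that leaves delta.
At row 7, column 2: row 7 has {beta,zeta}; column 2 has {alpha,delta,epsilon,zeta,eta}; that leaves gamma.
At row 1, column 1: row 1 has {alpha,beta}; column 1 has {beta,gamma,delta,zeta,eta}; that leaves epsilon.
At row 1, column 4: row 1 has {alpha,beta,epsilon}; column 4 has {gamma,delta,zeta}; that leaves eta.
At row 1, column 5: row 1 has {alpha,beta,epsilon,eta}; column 5 has {alpha,beta,delta,epsilon,zeta,eta}; that leaves gamma.
At row 1, column 7: row 1 has {alpha,beta,gamma,epsilon,eta}; column 7 has {alpha,beta,gamma,delta,epsilon,eta}; that leaves zeta.
At row 3, column 3: row 3 has {alpha,gamma,delta,epsilon,zeta,eta}; column 3 has {zeta}; that leaves beta.
At row 4, column 2: row 4 has {alpha,delta,epsilon,zeta,eta}; column 2 has {alpha,gamma,delta,epsilon,zeta,eta}; that leaves beta.
At row 4, column 3: row 4 has {alpha,beta,delta,epsilon,zeta,eta}; column 3 has {beta,zeta}; that leaves gamma.
At row 5, column 4: row 5 has {alpha,gamma,delta,epsilon,zeta,eta}; column 4 has {gamma,delta,zeta,eta}; that leaves beta.
At row 6, column 6: row 6 has {beta,gamma,delta,zeta,eta}; column 6 has {alpha,beta,gamma,eta}; that leaves epsilon.
At row 7, column 1: row 7 has {beta,gamma,zeta}; column 1 has {beta,gamma,delta,epsilon,zeta,eta}; that leaves alpha.
At row 7, column 4: row 7 has {alpha,beta,gamma,zeta}; column 4 has {beta,gamma,delta,zeta,eta}; that leaves epsilon.
At row 7, column 6: row 7 has {alpha,beta,gamma,epsilon,zeta}; column 6 has {alpha,beta,gamma,epsilon,eta}; that leaves delta.
At row 1, column 3: row 1 has {alpha,beta,gamma,epsilon,zeta,eta}; column 3 has {beta,gamma,zeta}; that leaves delta.
At row 2, column 4: row 2 has {beta,gamma,delta,eta}; column 4 has {beta,gamma,delta,epsilon,zeta,eta}; that leaves alpha.
At row 2, column 6: row 2 has {alpha,beta,gamma,delta,eta}; column 6 has {alpha,beta,gamma,delta,epsilon,eta}; that leaves zeta.
At row 6, column 3: row 6 has {beta,gamma,delta,epsilon,zeta,eta}; column 3 has {beta,gamma,delta,zeta}; that leaves alpha.
At row 7, column 3: row 7 has {alpha,beta,gamma,delta,epsilon,zeta}; column 3 has {alpha,beta,gamma,delta,zeta}; that leaves eta.
At row 2, column 3: row 2 has {alpha,beta,gamma,delta,zeta,eta}; column 3 has {alpha,beta,gamma,delta,zeta,eta}; that leaves epsilon.

epsilon alpha delta eta gamma beta zeta / beta delta epsilon alpha eta zeta gamma / eta zeta beta delta alpha gamma epsilon / delta beta gamma zeta epsilon eta alpha / gamma epsilon zeta beta delta alpha eta / zeta eta alpha gamma beta epsilon delta / alpha gamma eta epsilon zeta delta beta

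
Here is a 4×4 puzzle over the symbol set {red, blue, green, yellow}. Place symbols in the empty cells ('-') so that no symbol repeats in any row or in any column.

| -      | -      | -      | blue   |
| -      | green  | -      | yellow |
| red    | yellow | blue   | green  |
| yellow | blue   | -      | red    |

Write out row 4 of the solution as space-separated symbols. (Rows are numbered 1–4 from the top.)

yellow blue green red

row 1 has {blue}; column 1 has {red,yellow} — only green is left for (r1,c1).
row 1 has {blue,green}; column 2 has {blue,green,yellow} — only red is left for (r1,c2).
row 1 has {red,blue,green}; column 3 has {blue} — only yellow is left for (r1,c3).
row 2 has {green,yellow}; column 1 has {red,green,yellow} — only blue is left for (r2,c1).
row 2 has {blue,green,yellow}; column 3 has {blue,yellow} — only red is left for (r2,c3).
row 4 has {red,blue,yellow}; column 3 has {red,blue,yellow} — only green is left for (r4,c3).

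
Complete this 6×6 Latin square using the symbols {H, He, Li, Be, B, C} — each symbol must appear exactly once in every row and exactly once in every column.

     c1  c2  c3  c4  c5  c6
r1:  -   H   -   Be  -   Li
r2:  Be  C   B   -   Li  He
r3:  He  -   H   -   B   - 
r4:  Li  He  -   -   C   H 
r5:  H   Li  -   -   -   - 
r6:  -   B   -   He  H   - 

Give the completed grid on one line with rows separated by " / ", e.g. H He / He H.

B H C Be He Li / Be C B H Li He / He Be H Li B C / Li He Be B C H / H Li He C Be B / C B Li He H Be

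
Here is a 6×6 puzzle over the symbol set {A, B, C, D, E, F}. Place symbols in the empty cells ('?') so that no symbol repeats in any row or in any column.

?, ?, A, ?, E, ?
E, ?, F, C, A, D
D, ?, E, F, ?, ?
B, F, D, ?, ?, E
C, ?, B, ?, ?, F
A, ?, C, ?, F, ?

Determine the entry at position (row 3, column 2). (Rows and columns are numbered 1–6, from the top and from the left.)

C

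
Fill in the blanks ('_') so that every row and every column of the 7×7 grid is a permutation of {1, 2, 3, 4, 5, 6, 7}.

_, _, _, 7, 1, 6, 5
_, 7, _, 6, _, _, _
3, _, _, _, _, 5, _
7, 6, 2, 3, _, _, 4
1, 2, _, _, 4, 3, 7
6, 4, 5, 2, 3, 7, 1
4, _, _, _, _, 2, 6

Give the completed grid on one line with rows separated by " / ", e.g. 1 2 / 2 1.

At row 1, column 1: row 1 has {1,5,6,7}; column 1 has {1,3,4,6,7}; that leaves 2.
At row 1, column 2: row 1 has {1,2,5,6,7}; column 2 has {2,4,6,7}; that leaves 3.
At row 1, column 3: row 1 has {1,2,3,5,6,7}; column 3 has {2,5}; that leaves 4.
At row 2, column 1: row 2 has {6,7}; column 1 has {1,2,3,4,6,7}; that leaves 5.
At row 2, column 5: row 2 has {5,6,7}; column 5 has {1,3,4}; that leaves 2.
At row 2, column 7: row 2 has {2,5,6,7}; column 7 has {1,4,5,6,7}; that leaves 3.
At row 3, column 2: row 3 has {3,5}; column 2 has {2,3,4,6,7}; that leaves 1.
At row 3, column 4: row 3 has {1,3,5}; column 4 has {2,3,6,7}; that leaves 4.
At row 3, column 7: row 3 has {1,3,4,5}; column 7 has {1,3,4,5,6,7}; that leaves 2.
At row 4, column 5: row 4 has {2,3,4,6,7}; column 5 has {1,2,3,4}; that leaves 5.
At row 4, column 6: row 4 has {2,3,4,5,6,7}; column 6 has {2,3,5,6,7}; that leaves 1.
At row 5, column 3: row 5 has {1,2,3,4,7}; column 3 has {2,4,5}; that leaves 6.
At row 5, column 4: row 5 has {1,2,3,4,6,7}; column 4 has {2,3,4,6,7}; that leaves 5.
At row 7, column 2: row 7 has {2,4,6}; column 2 has {1,2,3,4,6,7}; that leaves 5.
At row 7, column 4: row 7 has {2,4,5,6}; column 4 has {2,3,4,5,6,7}; that leaves 1.
At row 7, column 5: row 7 has {1,2,4,5,6}; column 5 has {1,2,3,4,5}; that leaves 7.
At row 2, column 3: row 2 has {2,3,5,6,7}; column 3 has {2,4,5,6}; that leaves 1.
At row 2, column 6: row 2 has {1,2,3,5,6,7}; column 6 has {1,2,3,5,6,7}; that leaves 4.
At row 3, column 3: row 3 has {1,2,3,4,5}; column 3 has {1,2,4,5,6}; that leaves 7.
At row 3, column 5: row 3 has {1,2,3,4,5,7}; column 5 has {1,2,3,4,5,7}; that leaves 6.
At row 7, column 3: row 7 has {1,2,4,5,6,7}; column 3 has {1,2,4,5,6,7}; that leaves 3.

2 3 4 7 1 6 5 / 5 7 1 6 2 4 3 / 3 1 7 4 6 5 2 / 7 6 2 3 5 1 4 / 1 2 6 5 4 3 7 / 6 4 5 2 3 7 1 / 4 5 3 1 7 2 6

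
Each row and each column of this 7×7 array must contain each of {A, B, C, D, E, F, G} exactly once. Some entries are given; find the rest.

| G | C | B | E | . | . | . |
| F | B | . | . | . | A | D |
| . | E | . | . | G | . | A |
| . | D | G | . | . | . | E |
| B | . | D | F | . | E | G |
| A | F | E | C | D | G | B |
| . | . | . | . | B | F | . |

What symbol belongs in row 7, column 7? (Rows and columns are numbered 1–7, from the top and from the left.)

C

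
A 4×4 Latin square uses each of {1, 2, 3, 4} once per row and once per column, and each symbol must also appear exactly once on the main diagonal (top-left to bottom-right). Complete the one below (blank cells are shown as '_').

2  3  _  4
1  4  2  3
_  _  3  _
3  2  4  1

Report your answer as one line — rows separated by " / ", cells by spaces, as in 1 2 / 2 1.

2 3 1 4 / 1 4 2 3 / 4 1 3 2 / 3 2 4 1

At row 1, column 3: row 1 has {2,3,4}; column 3 has {2,3,4}; that leaves 1.
At row 3, column 1: row 3 has {3}; column 1 has {1,2,3}; that leaves 4.
At row 3, column 2: row 3 has {3,4}; column 2 has {2,3,4}; that leaves 1.
At row 3, column 4: row 3 has {1,3,4}; column 4 has {1,3,4}; that leaves 2.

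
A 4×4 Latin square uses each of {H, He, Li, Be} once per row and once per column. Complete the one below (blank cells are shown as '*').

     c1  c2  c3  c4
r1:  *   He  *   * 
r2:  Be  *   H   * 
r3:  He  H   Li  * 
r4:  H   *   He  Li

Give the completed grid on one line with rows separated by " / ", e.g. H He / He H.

Li He Be H / Be Li H He / He H Li Be / H Be He Li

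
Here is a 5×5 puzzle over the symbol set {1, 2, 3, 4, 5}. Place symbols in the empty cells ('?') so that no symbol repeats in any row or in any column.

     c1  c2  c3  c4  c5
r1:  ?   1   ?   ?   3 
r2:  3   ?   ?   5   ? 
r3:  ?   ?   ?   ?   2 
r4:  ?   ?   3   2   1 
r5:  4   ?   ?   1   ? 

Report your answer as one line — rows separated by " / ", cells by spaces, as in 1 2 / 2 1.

2 1 5 4 3 / 3 2 1 5 4 / 1 5 4 3 2 / 5 4 3 2 1 / 4 3 2 1 5

Cell (r1,c4): row 1 has {1,3}; column 4 has {1,2,5} → 4.
Cell (r2,c5): row 2 has {3,5}; column 5 has {1,2,3} → 4.
Cell (r3,c4): row 3 has {2}; column 4 has {1,2,4,5} → 3.
Cell (r4,c1): row 4 has {1,2,3}; column 1 has {3,4} → 5.
Cell (r4,c2): row 4 has {1,2,3,5}; column 2 has {1} → 4.
Cell (r5,c5): row 5 has {1,4}; column 5 has {1,2,3,4} → 5.
Cell (r1,c1): row 1 has {1,3,4}; column 1 has {3,4,5} → 2.
Cell (r1,c3): row 1 has {1,2,3,4}; column 3 has {3} → 5.
Cell (r2,c2): row 2 has {3,4,5}; column 2 has {1,4} → 2.
Cell (r2,c3): row 2 has {2,3,4,5}; column 3 has {3,5} → 1.
Cell (r3,c1): row 3 has {2,3}; column 1 has {2,3,4,5} → 1.
Cell (r3,c2): row 3 has {1,2,3}; column 2 has {1,2,4} → 5.
Cell (r3,c3): row 3 has {1,2,3,5}; column 3 has {1,3,5} → 4.
Cell (r5,c2): row 5 has {1,4,5}; column 2 has {1,2,4,5} → 3.
Cell (r5,c3): row 5 has {1,3,4,5}; column 3 has {1,3,4,5} → 2.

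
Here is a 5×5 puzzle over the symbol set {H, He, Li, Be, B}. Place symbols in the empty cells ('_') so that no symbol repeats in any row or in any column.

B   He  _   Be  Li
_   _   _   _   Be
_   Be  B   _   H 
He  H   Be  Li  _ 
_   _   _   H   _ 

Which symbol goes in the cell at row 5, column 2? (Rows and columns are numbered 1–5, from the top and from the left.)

row 1 has {He,Li,Be,B}; column 3 has {Be,B} — only H is left for (r1,c3).
row 3 has {H,Be,B}; column 1 has {He,B} — only Li is left for (r3,c1).
row 3 has {H,Li,Be,B}; column 4 has {H,Li,Be} — only He is left for (r3,c4).
row 4 has {H,He,Li,Be}; column 5 has {H,Li,Be} — only B is left for (r4,c5).
row 5 has {H}; column 1 has {He,Li,B} — only Be is left for (r5,c1).
row 5 has {H,Be}; column 5 has {H,Li,Be,B} — only He is left for (r5,c5).
row 2 has {Be}; column 1 has {He,Li,Be,B} — only H is left for (r2,c1).
row 2 has {H,Be}; column 4 has {H,He,Li,Be} — only B is left for (r2,c4).
row 5 has {H,He,Be}; column 3 has {H,Be,B} — only Li is left for (r5,c3).
row 2 has {H,Be,B}; column 2 has {H,He,Be} — only Li is left for (r2,c2).
row 2 has {H,Li,Be,B}; column 3 has {H,Li,Be,B} — only He is left for (r2,c3).
row 5 has {H,He,Li,Be}; column 2 has {H,He,Li,Be} — only B is left for (r5,c2).

B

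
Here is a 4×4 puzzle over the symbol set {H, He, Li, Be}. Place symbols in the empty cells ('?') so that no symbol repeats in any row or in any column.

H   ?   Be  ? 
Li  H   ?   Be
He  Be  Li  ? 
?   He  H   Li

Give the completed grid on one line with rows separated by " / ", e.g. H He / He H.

H Li Be He / Li H He Be / He Be Li H / Be He H Li

Cell (r1,c2): row 1 has {H,Be}; column 2 has {H,He,Be} → Li.
Cell (r1,c4): row 1 has {H,Li,Be}; column 4 has {Li,Be} → He.
Cell (r2,c3): row 2 has {H,Li,Be}; column 3 has {H,Li,Be} → He.
Cell (r3,c4): row 3 has {He,Li,Be}; column 4 has {He,Li,Be} → H.
Cell (r4,c1): row 4 has {H,He,Li}; column 1 has {H,He,Li} → Be.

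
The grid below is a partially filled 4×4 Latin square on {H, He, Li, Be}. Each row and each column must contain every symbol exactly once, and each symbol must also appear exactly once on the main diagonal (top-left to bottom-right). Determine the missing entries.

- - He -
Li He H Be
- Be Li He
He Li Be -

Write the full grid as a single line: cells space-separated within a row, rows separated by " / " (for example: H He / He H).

row 1 has {He}; column 2 has {He,Li,Be} — only H is left for (r1,c2).
row 1 has {H,He}; column 4 has {He,Be} — only Li is left for (r1,c4).
row 3 has {He,Li,Be}; column 1 has {He,Li} — only H is left for (r3,c1).
row 4 has {He,Li,Be}; column 4 has {He,Li,Be}; the diagonal has {He,Li} — only H is left for (r4,c4).
row 1 has {H,He,Li}; column 1 has {H,He,Li}; the diagonal has {H,He,Li} — only Be is left for (r1,c1).

Be H He Li / Li He H Be / H Be Li He / He Li Be H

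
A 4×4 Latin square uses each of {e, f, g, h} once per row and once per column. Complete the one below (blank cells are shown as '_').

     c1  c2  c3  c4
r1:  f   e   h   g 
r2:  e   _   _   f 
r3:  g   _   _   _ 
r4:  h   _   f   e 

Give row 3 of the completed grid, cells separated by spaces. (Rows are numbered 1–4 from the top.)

g f e h

(r2,c3): row 2 has {e,f}; column 3 has {f,h}, so it must be g.
(r3,c3): row 3 has {g}; column 3 has {f,g,h}, so it must be e.
(r3,c4): row 3 has {e,g}; column 4 has {e,f,g}, so it must be h.
(r4,c2): row 4 has {e,f,h}; column 2 has {e}, so it must be g.
(r2,c2): row 2 has {e,f,g}; column 2 has {e,g}, so it must be h.
(r3,c2): row 3 has {e,g,h}; column 2 has {e,g,h}, so it must be f.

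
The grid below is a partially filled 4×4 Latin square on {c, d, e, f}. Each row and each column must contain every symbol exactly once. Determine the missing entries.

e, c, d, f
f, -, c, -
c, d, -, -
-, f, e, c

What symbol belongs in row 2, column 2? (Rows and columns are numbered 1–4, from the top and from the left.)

e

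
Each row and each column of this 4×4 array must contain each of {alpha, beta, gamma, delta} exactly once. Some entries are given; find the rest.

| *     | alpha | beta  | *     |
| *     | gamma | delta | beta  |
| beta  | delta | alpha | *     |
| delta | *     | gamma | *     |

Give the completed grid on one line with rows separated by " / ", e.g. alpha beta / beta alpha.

Cell (r1,c1): row 1 has {alpha,beta}; column 1 has {beta,delta} → gamma.
Cell (r1,c4): row 1 has {alpha,beta,gamma}; column 4 has {beta} → delta.
Cell (r2,c1): row 2 has {beta,gamma,delta}; column 1 has {beta,gamma,delta} → alpha.
Cell (r3,c4): row 3 has {alpha,beta,delta}; column 4 has {beta,delta} → gamma.
Cell (r4,c2): row 4 has {gamma,delta}; column 2 has {alpha,gamma,delta} → beta.
Cell (r4,c4): row 4 has {beta,gamma,delta}; column 4 has {beta,gamma,delta} → alpha.

gamma alpha beta delta / alpha gamma delta beta / beta delta alpha gamma / delta beta gamma alpha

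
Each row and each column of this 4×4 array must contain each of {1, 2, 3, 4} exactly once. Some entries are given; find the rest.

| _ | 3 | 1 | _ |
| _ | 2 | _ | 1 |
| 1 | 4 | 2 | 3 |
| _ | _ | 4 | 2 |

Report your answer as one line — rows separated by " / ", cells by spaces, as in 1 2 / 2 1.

(r1,c4): row 1 has {1,3}; column 4 has {1,2,3}, so it must be 4.
(r2,c3): row 2 has {1,2}; column 3 has {1,2,4}, so it must be 3.
(r4,c1): row 4 has {2,4}; column 1 has {1}, so it must be 3.
(r4,c2): row 4 has {2,3,4}; column 2 has {2,3,4}, so it must be 1.
(r1,c1): row 1 has {1,3,4}; column 1 has {1,3}, so it must be 2.
(r2,c1): row 2 has {1,2,3}; column 1 has {1,2,3}, so it must be 4.

2 3 1 4 / 4 2 3 1 / 1 4 2 3 / 3 1 4 2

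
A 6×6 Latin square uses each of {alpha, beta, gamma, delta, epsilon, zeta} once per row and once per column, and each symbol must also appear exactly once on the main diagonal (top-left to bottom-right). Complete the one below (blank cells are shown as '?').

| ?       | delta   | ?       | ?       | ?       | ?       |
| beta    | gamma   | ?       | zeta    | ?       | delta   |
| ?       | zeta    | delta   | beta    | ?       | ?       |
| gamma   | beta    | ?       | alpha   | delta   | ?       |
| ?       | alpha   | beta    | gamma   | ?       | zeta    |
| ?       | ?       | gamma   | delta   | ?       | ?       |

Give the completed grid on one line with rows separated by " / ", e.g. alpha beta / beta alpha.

zeta delta alpha epsilon beta gamma / beta gamma epsilon zeta alpha delta / epsilon zeta delta beta gamma alpha / gamma beta zeta alpha delta epsilon / delta alpha beta gamma epsilon zeta / alpha epsilon gamma delta zeta beta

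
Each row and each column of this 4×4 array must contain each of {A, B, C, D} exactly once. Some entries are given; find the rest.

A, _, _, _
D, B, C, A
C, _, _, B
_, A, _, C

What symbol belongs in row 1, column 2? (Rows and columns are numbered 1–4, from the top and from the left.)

C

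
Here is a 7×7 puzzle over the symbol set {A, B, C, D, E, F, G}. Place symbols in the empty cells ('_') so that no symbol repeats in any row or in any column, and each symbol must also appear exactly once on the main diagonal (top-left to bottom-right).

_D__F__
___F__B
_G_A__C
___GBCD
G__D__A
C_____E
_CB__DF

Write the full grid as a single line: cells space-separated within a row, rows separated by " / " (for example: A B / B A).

B D A C F E G / D E C F A G B / F G D A E B C / E A F G B C D / G B E D C F A / C F G B D A E / A C B E G D F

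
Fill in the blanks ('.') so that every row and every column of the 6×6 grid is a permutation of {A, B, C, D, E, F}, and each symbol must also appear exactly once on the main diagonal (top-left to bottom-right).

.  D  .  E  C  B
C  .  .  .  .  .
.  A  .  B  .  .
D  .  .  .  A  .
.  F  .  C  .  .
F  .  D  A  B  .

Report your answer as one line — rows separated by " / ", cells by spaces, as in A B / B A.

A D F E C B / C B A D E F / E A C B F D / D E B F A C / B F E C D A / F C D A B E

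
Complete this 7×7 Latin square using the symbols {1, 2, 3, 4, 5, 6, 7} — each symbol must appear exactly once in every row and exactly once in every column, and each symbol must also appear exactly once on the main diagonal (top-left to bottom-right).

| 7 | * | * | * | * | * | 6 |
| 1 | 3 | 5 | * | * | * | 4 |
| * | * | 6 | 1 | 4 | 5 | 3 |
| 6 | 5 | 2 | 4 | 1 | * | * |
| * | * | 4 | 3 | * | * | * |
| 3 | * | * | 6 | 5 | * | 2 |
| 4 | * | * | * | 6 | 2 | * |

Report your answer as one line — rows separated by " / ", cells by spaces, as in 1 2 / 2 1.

row 3 has {1,3,4,5,6}; column 1 has {1,3,4,6,7} — only 2 is left for (r3,c1).
row 3 has {1,2,3,4,5,6}; column 2 has {3,5} — only 7 is left for (r3,c2).
row 4 has {1,2,4,5,6}; column 7 has {2,3,4,6} — only 7 is left for (r4,c7).
row 5 has {3,4}; column 1 has {1,2,3,4,6,7} — only 5 is left for (r5,c1).
row 5 has {3,4,5}; column 5 has {1,4,5,6}; the diagonal has {3,4,6,7} — only 2 is left for (r5,c5).
row 5 has {2,3,4,5}; column 7 has {2,3,4,6,7} — only 1 is left for (r5,c7).
row 6 has {2,3,5,6}; column 6 has {2,5}; the diagonal has {2,3,4,6,7} — only 1 is left for (r6,c6).
row 7 has {2,4,6}; column 2 has {3,5,7} — only 1 is left for (r7,c2).
row 7 has {1,2,4,6}; column 7 has {1,2,3,4,6,7}; the diagonal has {1,2,3,4,6,7} — only 5 is left for (r7,c7).
row 1 has {6,7}; column 5 has {1,2,4,5,6} — only 3 is left for (r1,c5).
row 1 has {3,6,7}; column 6 has {1,2,5} — only 4 is left for (r1,c6).
row 2 has {1,3,4,5}; column 5 has {1,2,3,4,5,6} — only 7 is left for (r2,c5).
row 2 has {1,3,4,5,7}; column 6 has {1,2,4,5} — only 6 is left for (r2,c6).
row 4 has {1,2,4,5,6,7}; column 6 has {1,2,4,5,6} — only 3 is left for (r4,c6).
row 5 has {1,2,3,4,5}; column 2 has {1,3,5,7} — only 6 is left for (r5,c2).
row 5 has {1,2,3,4,5,6}; column 6 has {1,2,3,4,5,6} — only 7 is left for (r5,c6).
row 6 has {1,2,3,5,6}; column 2 has {1,3,5,6,7} — only 4 is left for (r6,c2).
row 6 has {1,2,3,4,5,6}; column 3 has {2,4,5,6} — only 7 is left for (r6,c3).
row 7 has {1,2,4,5,6}; column 3 has {2,4,5,6,7} — only 3 is left for (r7,c3).
row 7 has {1,2,3,4,5,6}; column 4 has {1,3,4,6} — only 7 is left for (r7,c4).
row 1 has {3,4,6,7}; column 2 has {1,3,4,5,6,7} — only 2 is left for (r1,c2).
row 1 has {2,3,4,6,7}; column 3 has {2,3,4,5,6,7} — only 1 is left for (r1,c3).
row 1 has {1,2,3,4,6,7}; column 4 has {1,3,4,6,7} — only 5 is left for (r1,c4).
row 2 has {1,3,4,5,6,7}; column 4 has {1,3,4,5,6,7} — only 2 is left for (r2,c4).

7 2 1 5 3 4 6 / 1 3 5 2 7 6 4 / 2 7 6 1 4 5 3 / 6 5 2 4 1 3 7 / 5 6 4 3 2 7 1 / 3 4 7 6 5 1 2 / 4 1 3 7 6 2 5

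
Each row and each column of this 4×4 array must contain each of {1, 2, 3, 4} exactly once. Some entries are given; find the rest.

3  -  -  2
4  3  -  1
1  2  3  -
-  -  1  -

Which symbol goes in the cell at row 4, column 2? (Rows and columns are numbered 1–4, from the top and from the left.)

4

Cell (r1,c3): row 1 has {2,3}; column 3 has {1,3} → 4.
Cell (r2,c3): row 2 has {1,3,4}; column 3 has {1,3,4} → 2.
Cell (r3,c4): row 3 has {1,2,3}; column 4 has {1,2} → 4.
Cell (r4,c1): row 4 has {1}; column 1 has {1,3,4} → 2.
Cell (r4,c2): row 4 has {1,2}; column 2 has {2,3} → 4.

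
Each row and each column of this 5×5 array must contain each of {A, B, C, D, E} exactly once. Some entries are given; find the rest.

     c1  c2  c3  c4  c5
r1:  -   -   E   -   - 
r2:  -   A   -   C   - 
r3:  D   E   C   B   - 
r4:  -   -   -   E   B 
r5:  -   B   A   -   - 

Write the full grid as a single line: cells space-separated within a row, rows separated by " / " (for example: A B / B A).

B D E A C / E A B C D / D E C B A / A C D E B / C B A D E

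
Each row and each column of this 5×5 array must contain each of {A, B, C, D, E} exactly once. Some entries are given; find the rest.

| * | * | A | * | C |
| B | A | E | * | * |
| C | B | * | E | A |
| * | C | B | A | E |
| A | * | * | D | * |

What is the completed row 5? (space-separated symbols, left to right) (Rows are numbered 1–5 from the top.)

A E C D B

At row 1, column 4: row 1 has {A,C}; column 4 has {A,D,E}; that leaves B.
At row 2, column 4: row 2 has {A,B,E}; column 4 has {A,B,D,E}; that leaves C.
At row 2, column 5: row 2 has {A,B,C,E}; column 5 has {A,C,E}; that leaves D.
At row 3, column 3: row 3 has {A,B,C,E}; column 3 has {A,B,E}; that leaves D.
At row 4, column 1: row 4 has {A,B,C,E}; column 1 has {A,B,C}; that leaves D.
At row 5, column 2: row 5 has {A,D}; column 2 has {A,B,C}; that leaves E.
At row 5, column 3: row 5 has {A,D,E}; column 3 has {A,B,D,E}; that leaves C.
At row 5, column 5: row 5 has {A,C,D,E}; column 5 has {A,C,D,E}; that leaves B.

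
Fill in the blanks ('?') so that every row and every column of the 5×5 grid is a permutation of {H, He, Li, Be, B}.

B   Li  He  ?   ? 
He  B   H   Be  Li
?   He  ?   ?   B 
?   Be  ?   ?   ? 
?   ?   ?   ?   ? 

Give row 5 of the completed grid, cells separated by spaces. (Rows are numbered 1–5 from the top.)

row 1 has {He,Li,B}; column 4 has {Be} — only H is left for (r1,c4).
row 1 has {H,He,Li,B}; column 5 has {Li,B} — only Be is left for (r1,c5).
row 3 has {He,B}; column 4 has {H,Be} — only Li is left for (r3,c4).
row 5 is empty so far; column 2 has {He,Li,Be,B} — only H is left for (r5,c2).
row 5 has {H}; column 5 has {Li,Be,B} — only He is left for (r5,c5).
row 3 has {He,Li,B}; column 3 has {H,He} — only Be is left for (r3,c3).
row 4 has {Be}; column 5 has {He,Li,Be,B} — only H is left for (r4,c5).
row 5 has {H,He}; column 4 has {H,Li,Be} — only B is left for (r5,c4).
row 3 has {He,Li,Be,B}; column 1 has {He,B} — only H is left for (r3,c1).
row 4 has {H,Be}; column 1 has {H,He,B} — only Li is left for (r4,c1).
row 4 has {H,Li,Be}; column 3 has {H,He,Be} — only B is left for (r4,c3).
row 4 has {H,Li,Be,B}; column 4 has {H,Li,Be,B} — only He is left for (r4,c4).
row 5 has {H,He,B}; column 1 has {H,He,Li,B} — only Be is left for (r5,c1).
row 5 has {H,He,Be,B}; column 3 has {H,He,Be,B} — only Li is left for (r5,c3).

Be H Li B He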